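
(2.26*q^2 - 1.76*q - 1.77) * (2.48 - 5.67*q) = -12.8142*q^3 + 15.584*q^2 + 5.6711*q - 4.3896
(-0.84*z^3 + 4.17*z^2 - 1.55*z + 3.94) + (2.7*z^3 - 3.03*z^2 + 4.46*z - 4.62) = 1.86*z^3 + 1.14*z^2 + 2.91*z - 0.68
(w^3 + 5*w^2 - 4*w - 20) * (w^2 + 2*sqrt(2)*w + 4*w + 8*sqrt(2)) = w^5 + 2*sqrt(2)*w^4 + 9*w^4 + 16*w^3 + 18*sqrt(2)*w^3 - 36*w^2 + 32*sqrt(2)*w^2 - 72*sqrt(2)*w - 80*w - 160*sqrt(2)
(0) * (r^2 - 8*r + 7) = 0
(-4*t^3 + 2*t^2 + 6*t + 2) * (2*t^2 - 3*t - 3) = -8*t^5 + 16*t^4 + 18*t^3 - 20*t^2 - 24*t - 6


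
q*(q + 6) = q^2 + 6*q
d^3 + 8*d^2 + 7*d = d*(d + 1)*(d + 7)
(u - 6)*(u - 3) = u^2 - 9*u + 18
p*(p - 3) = p^2 - 3*p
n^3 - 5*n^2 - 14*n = n*(n - 7)*(n + 2)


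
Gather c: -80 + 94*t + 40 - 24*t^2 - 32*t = -24*t^2 + 62*t - 40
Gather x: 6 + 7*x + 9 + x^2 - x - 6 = x^2 + 6*x + 9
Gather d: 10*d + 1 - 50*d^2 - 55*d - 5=-50*d^2 - 45*d - 4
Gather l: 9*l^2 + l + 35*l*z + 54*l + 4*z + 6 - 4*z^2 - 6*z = 9*l^2 + l*(35*z + 55) - 4*z^2 - 2*z + 6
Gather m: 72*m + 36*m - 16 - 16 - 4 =108*m - 36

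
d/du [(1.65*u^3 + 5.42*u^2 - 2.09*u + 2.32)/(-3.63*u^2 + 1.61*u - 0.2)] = (-5.9895*u^4 + 5.313*u^3 + 0.1495*u^2 + 14.6752*u - 3.3172)/(13.1769*u^4 - 11.6886*u^3 + 4.0441*u^2 - 0.644*u + 0.04)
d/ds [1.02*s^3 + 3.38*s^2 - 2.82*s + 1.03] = 3.06*s^2 + 6.76*s - 2.82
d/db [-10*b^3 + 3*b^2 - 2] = 6*b*(1 - 5*b)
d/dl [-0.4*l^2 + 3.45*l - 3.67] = 3.45 - 0.8*l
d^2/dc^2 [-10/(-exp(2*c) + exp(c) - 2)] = 10*((1 - 4*exp(c))*(exp(2*c) - exp(c) + 2) + 2*(2*exp(c) - 1)^2*exp(c))*exp(c)/(exp(2*c) - exp(c) + 2)^3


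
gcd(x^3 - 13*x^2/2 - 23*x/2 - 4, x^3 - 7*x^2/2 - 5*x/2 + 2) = x + 1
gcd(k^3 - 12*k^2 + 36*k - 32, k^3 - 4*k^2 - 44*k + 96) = k^2 - 10*k + 16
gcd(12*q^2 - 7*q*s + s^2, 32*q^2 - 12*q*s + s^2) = 4*q - s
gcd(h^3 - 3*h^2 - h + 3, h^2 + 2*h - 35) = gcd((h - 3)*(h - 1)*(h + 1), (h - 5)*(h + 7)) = 1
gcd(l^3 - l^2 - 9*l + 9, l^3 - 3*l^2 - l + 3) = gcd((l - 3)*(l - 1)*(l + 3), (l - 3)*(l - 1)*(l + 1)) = l^2 - 4*l + 3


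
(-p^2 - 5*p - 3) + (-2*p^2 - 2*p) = -3*p^2 - 7*p - 3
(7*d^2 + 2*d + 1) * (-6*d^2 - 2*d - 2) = -42*d^4 - 26*d^3 - 24*d^2 - 6*d - 2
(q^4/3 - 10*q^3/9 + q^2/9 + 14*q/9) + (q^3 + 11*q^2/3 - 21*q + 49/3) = q^4/3 - q^3/9 + 34*q^2/9 - 175*q/9 + 49/3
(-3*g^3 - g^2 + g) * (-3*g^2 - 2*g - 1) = 9*g^5 + 9*g^4 + 2*g^3 - g^2 - g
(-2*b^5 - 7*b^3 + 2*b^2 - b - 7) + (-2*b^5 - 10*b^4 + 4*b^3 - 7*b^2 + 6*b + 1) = -4*b^5 - 10*b^4 - 3*b^3 - 5*b^2 + 5*b - 6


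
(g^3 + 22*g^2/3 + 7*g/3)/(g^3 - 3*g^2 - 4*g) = (3*g^2 + 22*g + 7)/(3*(g^2 - 3*g - 4))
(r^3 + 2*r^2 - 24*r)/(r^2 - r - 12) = r*(r + 6)/(r + 3)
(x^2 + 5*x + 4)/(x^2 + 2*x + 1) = (x + 4)/(x + 1)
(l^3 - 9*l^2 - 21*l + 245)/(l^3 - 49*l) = (l^2 - 2*l - 35)/(l*(l + 7))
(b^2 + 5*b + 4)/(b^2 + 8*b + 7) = (b + 4)/(b + 7)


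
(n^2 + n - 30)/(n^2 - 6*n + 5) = (n + 6)/(n - 1)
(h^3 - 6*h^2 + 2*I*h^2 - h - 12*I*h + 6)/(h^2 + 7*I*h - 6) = (h^2 + h*(-6 + I) - 6*I)/(h + 6*I)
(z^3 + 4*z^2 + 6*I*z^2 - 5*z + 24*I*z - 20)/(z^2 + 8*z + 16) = (z^2 + 6*I*z - 5)/(z + 4)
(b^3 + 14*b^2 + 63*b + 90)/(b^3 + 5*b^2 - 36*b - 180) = (b + 3)/(b - 6)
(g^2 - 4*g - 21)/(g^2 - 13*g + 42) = (g + 3)/(g - 6)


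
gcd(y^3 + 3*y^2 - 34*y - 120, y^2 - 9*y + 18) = y - 6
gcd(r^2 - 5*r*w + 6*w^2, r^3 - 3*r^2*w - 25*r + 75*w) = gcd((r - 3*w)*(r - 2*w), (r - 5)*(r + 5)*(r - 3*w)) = r - 3*w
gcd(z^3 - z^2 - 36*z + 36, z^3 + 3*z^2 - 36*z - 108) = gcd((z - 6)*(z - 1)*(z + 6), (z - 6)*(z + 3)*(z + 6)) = z^2 - 36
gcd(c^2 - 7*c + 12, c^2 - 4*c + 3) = c - 3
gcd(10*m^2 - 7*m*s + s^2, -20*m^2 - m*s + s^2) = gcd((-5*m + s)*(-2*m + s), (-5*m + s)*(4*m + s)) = -5*m + s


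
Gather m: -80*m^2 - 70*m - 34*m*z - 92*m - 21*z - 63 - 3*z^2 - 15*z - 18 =-80*m^2 + m*(-34*z - 162) - 3*z^2 - 36*z - 81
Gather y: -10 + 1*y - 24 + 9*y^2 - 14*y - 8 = 9*y^2 - 13*y - 42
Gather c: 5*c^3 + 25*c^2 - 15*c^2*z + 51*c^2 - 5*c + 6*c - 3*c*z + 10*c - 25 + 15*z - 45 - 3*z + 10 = 5*c^3 + c^2*(76 - 15*z) + c*(11 - 3*z) + 12*z - 60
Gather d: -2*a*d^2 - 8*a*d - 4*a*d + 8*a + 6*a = -2*a*d^2 - 12*a*d + 14*a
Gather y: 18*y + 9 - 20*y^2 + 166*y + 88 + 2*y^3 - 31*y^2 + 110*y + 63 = 2*y^3 - 51*y^2 + 294*y + 160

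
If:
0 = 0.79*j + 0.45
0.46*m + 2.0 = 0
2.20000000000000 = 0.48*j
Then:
No Solution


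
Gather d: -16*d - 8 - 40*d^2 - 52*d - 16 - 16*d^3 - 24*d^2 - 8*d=-16*d^3 - 64*d^2 - 76*d - 24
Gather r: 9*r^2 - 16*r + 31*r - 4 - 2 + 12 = 9*r^2 + 15*r + 6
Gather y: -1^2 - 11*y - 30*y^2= -30*y^2 - 11*y - 1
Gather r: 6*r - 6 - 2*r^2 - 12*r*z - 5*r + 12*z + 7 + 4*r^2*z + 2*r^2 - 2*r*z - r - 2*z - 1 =4*r^2*z - 14*r*z + 10*z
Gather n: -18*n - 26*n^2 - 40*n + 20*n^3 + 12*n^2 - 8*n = 20*n^3 - 14*n^2 - 66*n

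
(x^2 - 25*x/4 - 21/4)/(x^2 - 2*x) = (4*x^2 - 25*x - 21)/(4*x*(x - 2))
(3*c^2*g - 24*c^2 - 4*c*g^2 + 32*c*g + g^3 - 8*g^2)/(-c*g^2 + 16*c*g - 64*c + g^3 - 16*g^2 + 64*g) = (-3*c + g)/(g - 8)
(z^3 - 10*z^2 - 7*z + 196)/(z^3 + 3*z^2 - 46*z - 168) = (z - 7)/(z + 6)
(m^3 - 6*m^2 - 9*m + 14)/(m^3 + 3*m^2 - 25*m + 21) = (m^2 - 5*m - 14)/(m^2 + 4*m - 21)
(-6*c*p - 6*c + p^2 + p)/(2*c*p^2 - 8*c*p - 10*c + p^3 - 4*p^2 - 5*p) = (-6*c + p)/(2*c*p - 10*c + p^2 - 5*p)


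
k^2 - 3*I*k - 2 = (k - 2*I)*(k - I)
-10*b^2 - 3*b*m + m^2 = (-5*b + m)*(2*b + m)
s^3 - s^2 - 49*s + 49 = (s - 7)*(s - 1)*(s + 7)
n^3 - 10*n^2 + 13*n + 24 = (n - 8)*(n - 3)*(n + 1)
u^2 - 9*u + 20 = (u - 5)*(u - 4)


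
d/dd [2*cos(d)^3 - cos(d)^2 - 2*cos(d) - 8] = 2*(-3*cos(d)^2 + cos(d) + 1)*sin(d)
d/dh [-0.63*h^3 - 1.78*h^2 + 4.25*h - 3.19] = -1.89*h^2 - 3.56*h + 4.25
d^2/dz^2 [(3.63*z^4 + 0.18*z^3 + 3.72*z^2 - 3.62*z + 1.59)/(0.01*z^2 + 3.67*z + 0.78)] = (0.000726000000000001*z^6 + 0.799326000000001*z^5 + 293.522526*z^4 + 170.832032*z^3 + 29.42037*z^2 + 1.17660600000001*z + 68.058018)/(1.0e-6*z^6 + 0.001101*z^5 + 0.404301*z^4 + 49.602619*z^3 + 31.535478*z^2 + 6.698484*z + 0.474552)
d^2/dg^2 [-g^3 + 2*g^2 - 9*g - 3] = 4 - 6*g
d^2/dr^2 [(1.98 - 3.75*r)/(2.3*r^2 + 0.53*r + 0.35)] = (-(3.75*r - 1.98)*(4.6*r + 0.53)*(9.2*r + 1.06) + (51.75*r - 5.133)*(2.3*r^2 + 0.53*r + 0.35))/(2.3*r^2 + 0.53*r + 0.35)^3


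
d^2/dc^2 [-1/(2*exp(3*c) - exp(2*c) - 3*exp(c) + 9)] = (-2*(-6*exp(2*c) + 2*exp(c) + 3)^2*exp(c) + (18*exp(2*c) - 4*exp(c) - 3)*(2*exp(3*c) - exp(2*c) - 3*exp(c) + 9))*exp(c)/(2*exp(3*c) - exp(2*c) - 3*exp(c) + 9)^3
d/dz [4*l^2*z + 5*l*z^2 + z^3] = 4*l^2 + 10*l*z + 3*z^2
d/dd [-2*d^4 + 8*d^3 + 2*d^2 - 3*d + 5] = -8*d^3 + 24*d^2 + 4*d - 3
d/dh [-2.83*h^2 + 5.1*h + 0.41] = 5.1 - 5.66*h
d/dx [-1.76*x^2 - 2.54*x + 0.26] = -3.52*x - 2.54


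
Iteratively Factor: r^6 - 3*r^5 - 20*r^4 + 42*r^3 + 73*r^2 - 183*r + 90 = (r - 1)*(r^5 - 2*r^4 - 22*r^3 + 20*r^2 + 93*r - 90) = (r - 5)*(r - 1)*(r^4 + 3*r^3 - 7*r^2 - 15*r + 18) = (r - 5)*(r - 2)*(r - 1)*(r^3 + 5*r^2 + 3*r - 9) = (r - 5)*(r - 2)*(r - 1)*(r + 3)*(r^2 + 2*r - 3) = (r - 5)*(r - 2)*(r - 1)*(r + 3)^2*(r - 1)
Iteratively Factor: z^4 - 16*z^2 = (z)*(z^3 - 16*z) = z*(z - 4)*(z^2 + 4*z) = z^2*(z - 4)*(z + 4)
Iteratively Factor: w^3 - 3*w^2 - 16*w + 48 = (w - 3)*(w^2 - 16) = (w - 3)*(w + 4)*(w - 4)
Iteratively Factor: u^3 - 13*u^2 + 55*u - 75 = (u - 5)*(u^2 - 8*u + 15) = (u - 5)*(u - 3)*(u - 5)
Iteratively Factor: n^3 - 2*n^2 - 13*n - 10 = (n - 5)*(n^2 + 3*n + 2) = (n - 5)*(n + 1)*(n + 2)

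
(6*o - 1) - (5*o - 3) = o + 2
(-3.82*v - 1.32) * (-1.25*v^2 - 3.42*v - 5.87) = 4.775*v^3 + 14.7144*v^2 + 26.9378*v + 7.7484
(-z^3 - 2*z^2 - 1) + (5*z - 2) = -z^3 - 2*z^2 + 5*z - 3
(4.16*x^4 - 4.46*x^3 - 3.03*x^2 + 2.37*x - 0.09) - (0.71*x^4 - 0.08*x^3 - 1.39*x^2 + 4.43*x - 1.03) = 3.45*x^4 - 4.38*x^3 - 1.64*x^2 - 2.06*x + 0.94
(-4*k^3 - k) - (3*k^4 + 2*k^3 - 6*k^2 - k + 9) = -3*k^4 - 6*k^3 + 6*k^2 - 9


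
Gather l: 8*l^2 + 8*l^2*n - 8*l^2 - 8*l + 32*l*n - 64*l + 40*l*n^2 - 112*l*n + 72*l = 8*l^2*n + l*(40*n^2 - 80*n)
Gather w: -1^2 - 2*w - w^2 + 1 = -w^2 - 2*w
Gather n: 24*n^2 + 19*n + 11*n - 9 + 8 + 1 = 24*n^2 + 30*n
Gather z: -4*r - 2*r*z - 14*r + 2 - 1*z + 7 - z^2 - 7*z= -18*r - z^2 + z*(-2*r - 8) + 9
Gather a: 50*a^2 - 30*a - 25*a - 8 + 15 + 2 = 50*a^2 - 55*a + 9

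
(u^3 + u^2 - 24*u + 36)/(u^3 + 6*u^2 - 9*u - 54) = (u - 2)/(u + 3)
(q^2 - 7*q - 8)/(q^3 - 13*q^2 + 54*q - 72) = (q^2 - 7*q - 8)/(q^3 - 13*q^2 + 54*q - 72)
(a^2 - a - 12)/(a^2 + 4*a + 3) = (a - 4)/(a + 1)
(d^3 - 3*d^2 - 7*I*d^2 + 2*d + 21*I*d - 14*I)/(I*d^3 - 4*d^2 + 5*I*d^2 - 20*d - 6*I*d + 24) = (-I*d^2 + d*(-7 + 2*I) + 14)/(d^2 + d*(6 + 4*I) + 24*I)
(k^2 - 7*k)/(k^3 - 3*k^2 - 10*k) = (7 - k)/(-k^2 + 3*k + 10)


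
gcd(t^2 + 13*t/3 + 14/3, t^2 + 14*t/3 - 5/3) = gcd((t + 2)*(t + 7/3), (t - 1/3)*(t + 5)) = 1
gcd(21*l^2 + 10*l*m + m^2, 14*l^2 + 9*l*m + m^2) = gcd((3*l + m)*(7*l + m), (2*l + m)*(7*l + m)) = 7*l + m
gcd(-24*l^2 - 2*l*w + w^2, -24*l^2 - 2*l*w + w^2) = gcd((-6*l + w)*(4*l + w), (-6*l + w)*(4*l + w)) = -24*l^2 - 2*l*w + w^2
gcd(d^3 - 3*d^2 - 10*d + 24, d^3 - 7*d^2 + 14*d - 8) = d^2 - 6*d + 8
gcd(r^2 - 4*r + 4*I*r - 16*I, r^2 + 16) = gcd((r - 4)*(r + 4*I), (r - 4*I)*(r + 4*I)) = r + 4*I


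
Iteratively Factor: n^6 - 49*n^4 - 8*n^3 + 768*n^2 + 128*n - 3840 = (n + 4)*(n^5 - 4*n^4 - 33*n^3 + 124*n^2 + 272*n - 960) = (n - 3)*(n + 4)*(n^4 - n^3 - 36*n^2 + 16*n + 320) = (n - 4)*(n - 3)*(n + 4)*(n^3 + 3*n^2 - 24*n - 80) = (n - 4)*(n - 3)*(n + 4)^2*(n^2 - n - 20) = (n - 5)*(n - 4)*(n - 3)*(n + 4)^2*(n + 4)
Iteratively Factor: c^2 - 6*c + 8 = (c - 2)*(c - 4)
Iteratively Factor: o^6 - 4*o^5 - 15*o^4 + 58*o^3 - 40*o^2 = (o - 5)*(o^5 + o^4 - 10*o^3 + 8*o^2) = o*(o - 5)*(o^4 + o^3 - 10*o^2 + 8*o) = o*(o - 5)*(o - 2)*(o^3 + 3*o^2 - 4*o) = o*(o - 5)*(o - 2)*(o - 1)*(o^2 + 4*o) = o*(o - 5)*(o - 2)*(o - 1)*(o + 4)*(o)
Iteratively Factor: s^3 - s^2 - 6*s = (s)*(s^2 - s - 6) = s*(s + 2)*(s - 3)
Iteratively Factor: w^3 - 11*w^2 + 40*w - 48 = (w - 4)*(w^2 - 7*w + 12) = (w - 4)*(w - 3)*(w - 4)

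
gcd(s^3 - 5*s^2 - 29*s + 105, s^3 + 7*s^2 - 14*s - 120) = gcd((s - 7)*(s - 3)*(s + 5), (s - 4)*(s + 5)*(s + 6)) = s + 5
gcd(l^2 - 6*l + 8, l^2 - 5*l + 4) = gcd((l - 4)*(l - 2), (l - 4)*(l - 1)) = l - 4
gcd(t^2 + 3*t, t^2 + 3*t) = t^2 + 3*t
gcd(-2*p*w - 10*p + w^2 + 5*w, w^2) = 1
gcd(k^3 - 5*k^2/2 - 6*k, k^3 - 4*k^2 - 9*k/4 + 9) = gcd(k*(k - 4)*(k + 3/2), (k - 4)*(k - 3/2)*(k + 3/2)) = k^2 - 5*k/2 - 6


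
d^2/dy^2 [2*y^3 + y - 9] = 12*y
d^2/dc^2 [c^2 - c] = 2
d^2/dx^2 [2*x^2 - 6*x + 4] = 4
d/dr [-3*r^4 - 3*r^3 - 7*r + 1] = -12*r^3 - 9*r^2 - 7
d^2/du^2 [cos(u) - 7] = -cos(u)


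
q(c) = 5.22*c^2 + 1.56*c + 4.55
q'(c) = 10.44*c + 1.56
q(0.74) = 8.56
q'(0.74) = 9.29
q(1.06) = 12.07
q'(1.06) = 12.63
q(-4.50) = 103.24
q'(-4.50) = -45.42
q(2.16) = 32.27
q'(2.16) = 24.11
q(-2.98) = 46.26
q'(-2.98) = -29.55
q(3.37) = 69.09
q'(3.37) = 36.74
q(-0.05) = 4.49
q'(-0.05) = 1.04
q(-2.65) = 37.07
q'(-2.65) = -26.11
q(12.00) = 774.95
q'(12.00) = 126.84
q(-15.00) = 1155.65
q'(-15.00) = -155.04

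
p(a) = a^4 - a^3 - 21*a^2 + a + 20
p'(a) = 4*a^3 - 3*a^2 - 42*a + 1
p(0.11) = 19.85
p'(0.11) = -3.65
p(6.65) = 759.53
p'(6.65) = 765.35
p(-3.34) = -55.90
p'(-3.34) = -41.23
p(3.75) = -126.54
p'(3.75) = 12.25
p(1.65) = -32.60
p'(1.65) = -58.50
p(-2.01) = -42.41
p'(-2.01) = 40.82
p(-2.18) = -49.03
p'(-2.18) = 36.86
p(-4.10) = 14.39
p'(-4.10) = -152.91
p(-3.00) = -64.00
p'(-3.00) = -8.00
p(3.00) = -112.00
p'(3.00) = -44.00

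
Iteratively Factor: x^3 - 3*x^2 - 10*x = (x - 5)*(x^2 + 2*x) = (x - 5)*(x + 2)*(x)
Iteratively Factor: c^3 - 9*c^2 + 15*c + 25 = (c + 1)*(c^2 - 10*c + 25) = (c - 5)*(c + 1)*(c - 5)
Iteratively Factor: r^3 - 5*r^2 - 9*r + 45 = (r - 3)*(r^2 - 2*r - 15) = (r - 5)*(r - 3)*(r + 3)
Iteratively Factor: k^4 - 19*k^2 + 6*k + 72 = (k + 4)*(k^3 - 4*k^2 - 3*k + 18) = (k - 3)*(k + 4)*(k^2 - k - 6) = (k - 3)^2*(k + 4)*(k + 2)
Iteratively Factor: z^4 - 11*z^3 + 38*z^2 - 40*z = (z - 4)*(z^3 - 7*z^2 + 10*z) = (z - 5)*(z - 4)*(z^2 - 2*z) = z*(z - 5)*(z - 4)*(z - 2)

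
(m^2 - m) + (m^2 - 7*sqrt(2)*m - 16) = 2*m^2 - 7*sqrt(2)*m - m - 16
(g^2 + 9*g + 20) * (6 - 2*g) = -2*g^3 - 12*g^2 + 14*g + 120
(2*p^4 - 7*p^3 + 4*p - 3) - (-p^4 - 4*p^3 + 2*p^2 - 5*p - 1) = 3*p^4 - 3*p^3 - 2*p^2 + 9*p - 2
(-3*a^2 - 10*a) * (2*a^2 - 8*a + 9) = -6*a^4 + 4*a^3 + 53*a^2 - 90*a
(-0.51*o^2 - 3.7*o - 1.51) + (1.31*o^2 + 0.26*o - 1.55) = 0.8*o^2 - 3.44*o - 3.06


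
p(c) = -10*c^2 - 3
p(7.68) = -592.82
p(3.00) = -93.00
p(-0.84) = -10.06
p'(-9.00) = 180.00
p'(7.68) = -153.60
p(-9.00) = -813.00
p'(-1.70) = 34.00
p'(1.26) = -25.20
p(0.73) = -8.33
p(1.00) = -13.00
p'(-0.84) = 16.80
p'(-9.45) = 189.00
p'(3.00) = -60.00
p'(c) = -20*c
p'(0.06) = -1.20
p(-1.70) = -31.90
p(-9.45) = -896.02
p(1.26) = -18.88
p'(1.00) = -20.00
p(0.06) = -3.04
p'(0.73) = -14.60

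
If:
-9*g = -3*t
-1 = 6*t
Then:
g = -1/18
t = -1/6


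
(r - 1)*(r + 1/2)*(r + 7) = r^3 + 13*r^2/2 - 4*r - 7/2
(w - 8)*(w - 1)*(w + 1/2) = w^3 - 17*w^2/2 + 7*w/2 + 4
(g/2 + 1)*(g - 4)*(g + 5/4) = g^3/2 - 3*g^2/8 - 21*g/4 - 5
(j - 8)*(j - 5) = j^2 - 13*j + 40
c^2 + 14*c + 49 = (c + 7)^2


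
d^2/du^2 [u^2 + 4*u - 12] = 2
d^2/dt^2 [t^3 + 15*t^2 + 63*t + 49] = 6*t + 30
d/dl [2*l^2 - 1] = 4*l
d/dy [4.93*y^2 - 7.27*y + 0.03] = 9.86*y - 7.27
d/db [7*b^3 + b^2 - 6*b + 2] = 21*b^2 + 2*b - 6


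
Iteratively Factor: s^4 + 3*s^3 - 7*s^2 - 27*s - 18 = (s - 3)*(s^3 + 6*s^2 + 11*s + 6) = (s - 3)*(s + 2)*(s^2 + 4*s + 3) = (s - 3)*(s + 2)*(s + 3)*(s + 1)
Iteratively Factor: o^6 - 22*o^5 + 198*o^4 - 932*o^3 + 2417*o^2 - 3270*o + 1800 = (o - 4)*(o^5 - 18*o^4 + 126*o^3 - 428*o^2 + 705*o - 450) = (o - 5)*(o - 4)*(o^4 - 13*o^3 + 61*o^2 - 123*o + 90) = (o - 5)*(o - 4)*(o - 2)*(o^3 - 11*o^2 + 39*o - 45) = (o - 5)*(o - 4)*(o - 3)*(o - 2)*(o^2 - 8*o + 15) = (o - 5)*(o - 4)*(o - 3)^2*(o - 2)*(o - 5)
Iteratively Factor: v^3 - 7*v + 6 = (v + 3)*(v^2 - 3*v + 2) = (v - 2)*(v + 3)*(v - 1)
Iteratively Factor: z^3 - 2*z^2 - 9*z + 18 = (z - 3)*(z^2 + z - 6) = (z - 3)*(z - 2)*(z + 3)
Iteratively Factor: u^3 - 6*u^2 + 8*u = (u - 2)*(u^2 - 4*u) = (u - 4)*(u - 2)*(u)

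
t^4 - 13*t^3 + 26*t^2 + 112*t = t*(t - 8)*(t - 7)*(t + 2)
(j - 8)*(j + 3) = j^2 - 5*j - 24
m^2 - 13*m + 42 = (m - 7)*(m - 6)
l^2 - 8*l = l*(l - 8)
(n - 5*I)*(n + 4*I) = n^2 - I*n + 20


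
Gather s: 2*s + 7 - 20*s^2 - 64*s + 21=-20*s^2 - 62*s + 28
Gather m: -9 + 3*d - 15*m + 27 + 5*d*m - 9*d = -6*d + m*(5*d - 15) + 18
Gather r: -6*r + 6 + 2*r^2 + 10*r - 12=2*r^2 + 4*r - 6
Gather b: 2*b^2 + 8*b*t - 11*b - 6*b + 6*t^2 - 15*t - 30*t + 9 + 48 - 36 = 2*b^2 + b*(8*t - 17) + 6*t^2 - 45*t + 21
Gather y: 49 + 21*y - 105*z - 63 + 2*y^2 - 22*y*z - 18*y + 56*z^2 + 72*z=2*y^2 + y*(3 - 22*z) + 56*z^2 - 33*z - 14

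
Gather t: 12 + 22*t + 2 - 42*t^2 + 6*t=-42*t^2 + 28*t + 14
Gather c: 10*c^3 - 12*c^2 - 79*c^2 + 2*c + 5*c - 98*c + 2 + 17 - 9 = 10*c^3 - 91*c^2 - 91*c + 10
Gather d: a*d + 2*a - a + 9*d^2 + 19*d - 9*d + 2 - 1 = a + 9*d^2 + d*(a + 10) + 1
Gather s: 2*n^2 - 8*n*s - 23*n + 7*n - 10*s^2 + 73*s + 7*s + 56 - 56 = 2*n^2 - 16*n - 10*s^2 + s*(80 - 8*n)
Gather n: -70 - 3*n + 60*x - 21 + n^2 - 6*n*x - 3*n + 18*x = n^2 + n*(-6*x - 6) + 78*x - 91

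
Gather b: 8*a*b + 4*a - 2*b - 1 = 4*a + b*(8*a - 2) - 1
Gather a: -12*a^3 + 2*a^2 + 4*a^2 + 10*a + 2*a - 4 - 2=-12*a^3 + 6*a^2 + 12*a - 6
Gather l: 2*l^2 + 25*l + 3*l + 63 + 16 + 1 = 2*l^2 + 28*l + 80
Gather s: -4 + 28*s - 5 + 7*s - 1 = 35*s - 10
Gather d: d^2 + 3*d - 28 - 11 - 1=d^2 + 3*d - 40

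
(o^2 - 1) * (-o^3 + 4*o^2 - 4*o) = -o^5 + 4*o^4 - 3*o^3 - 4*o^2 + 4*o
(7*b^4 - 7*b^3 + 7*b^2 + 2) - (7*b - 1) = 7*b^4 - 7*b^3 + 7*b^2 - 7*b + 3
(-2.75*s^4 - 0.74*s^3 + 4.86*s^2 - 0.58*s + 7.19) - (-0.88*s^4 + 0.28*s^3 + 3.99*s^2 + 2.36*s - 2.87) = -1.87*s^4 - 1.02*s^3 + 0.87*s^2 - 2.94*s + 10.06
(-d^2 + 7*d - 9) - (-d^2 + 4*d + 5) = 3*d - 14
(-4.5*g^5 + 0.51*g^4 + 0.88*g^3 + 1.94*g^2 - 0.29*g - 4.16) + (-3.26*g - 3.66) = -4.5*g^5 + 0.51*g^4 + 0.88*g^3 + 1.94*g^2 - 3.55*g - 7.82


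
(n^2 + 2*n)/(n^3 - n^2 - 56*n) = (n + 2)/(n^2 - n - 56)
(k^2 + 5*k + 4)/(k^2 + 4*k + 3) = (k + 4)/(k + 3)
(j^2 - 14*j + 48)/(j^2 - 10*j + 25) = (j^2 - 14*j + 48)/(j^2 - 10*j + 25)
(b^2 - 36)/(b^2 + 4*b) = (b^2 - 36)/(b*(b + 4))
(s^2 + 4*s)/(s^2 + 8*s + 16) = s/(s + 4)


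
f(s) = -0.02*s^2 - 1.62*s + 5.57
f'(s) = -0.04*s - 1.62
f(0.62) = 4.56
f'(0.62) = -1.64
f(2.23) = 1.86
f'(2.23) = -1.71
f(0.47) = 4.80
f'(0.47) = -1.64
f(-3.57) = 11.10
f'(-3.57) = -1.48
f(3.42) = -0.20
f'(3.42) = -1.76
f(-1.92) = 8.61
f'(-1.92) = -1.54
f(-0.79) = 6.84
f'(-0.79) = -1.59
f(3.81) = -0.89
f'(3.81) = -1.77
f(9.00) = -10.63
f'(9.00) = -1.98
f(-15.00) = 25.37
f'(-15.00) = -1.02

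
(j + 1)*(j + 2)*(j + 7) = j^3 + 10*j^2 + 23*j + 14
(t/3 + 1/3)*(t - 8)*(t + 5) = t^3/3 - 2*t^2/3 - 43*t/3 - 40/3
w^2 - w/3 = w*(w - 1/3)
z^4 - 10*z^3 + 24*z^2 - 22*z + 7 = (z - 7)*(z - 1)^3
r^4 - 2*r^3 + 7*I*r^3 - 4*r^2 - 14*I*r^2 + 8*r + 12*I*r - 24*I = (r - 2)*(r - I)*(r + 2*I)*(r + 6*I)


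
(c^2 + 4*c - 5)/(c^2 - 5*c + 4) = (c + 5)/(c - 4)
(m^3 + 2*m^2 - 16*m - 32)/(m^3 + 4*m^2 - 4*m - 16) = (m - 4)/(m - 2)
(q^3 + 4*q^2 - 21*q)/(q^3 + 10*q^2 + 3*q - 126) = q/(q + 6)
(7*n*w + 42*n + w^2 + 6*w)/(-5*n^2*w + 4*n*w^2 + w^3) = (7*n*w + 42*n + w^2 + 6*w)/(w*(-5*n^2 + 4*n*w + w^2))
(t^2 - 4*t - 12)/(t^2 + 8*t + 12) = (t - 6)/(t + 6)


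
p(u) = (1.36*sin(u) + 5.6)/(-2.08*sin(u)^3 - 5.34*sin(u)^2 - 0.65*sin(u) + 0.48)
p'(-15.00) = 22.66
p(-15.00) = -6.02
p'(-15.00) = 22.66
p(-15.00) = -6.02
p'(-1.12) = -2.79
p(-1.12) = -2.51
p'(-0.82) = -11.03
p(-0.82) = -4.24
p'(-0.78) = -13.95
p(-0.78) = -4.74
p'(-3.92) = -4.44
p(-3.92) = -1.97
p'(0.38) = 83.49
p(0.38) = -10.14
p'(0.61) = 10.57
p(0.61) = -3.13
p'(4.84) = -0.55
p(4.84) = -2.03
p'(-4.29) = -1.07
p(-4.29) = -1.12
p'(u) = (1.36*sin(u) + 5.6)*(6.24*sin(u)^2*cos(u) + 10.68*sin(u)*cos(u) + 0.65*cos(u))/(-2.08*sin(u)^3 - 5.34*sin(u)^2 - 0.65*sin(u) + 0.48)^2 + 1.36*cos(u)/(-2.08*sin(u)^3 - 5.34*sin(u)^2 - 0.65*sin(u) + 0.48)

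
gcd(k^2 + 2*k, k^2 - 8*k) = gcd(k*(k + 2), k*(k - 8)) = k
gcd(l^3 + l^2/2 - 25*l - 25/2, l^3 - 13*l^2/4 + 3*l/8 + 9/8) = l + 1/2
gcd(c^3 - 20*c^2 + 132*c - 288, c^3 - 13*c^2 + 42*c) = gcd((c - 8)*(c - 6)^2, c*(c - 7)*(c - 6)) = c - 6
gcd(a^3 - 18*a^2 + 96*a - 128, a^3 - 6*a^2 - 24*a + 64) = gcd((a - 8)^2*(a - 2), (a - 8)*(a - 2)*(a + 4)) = a^2 - 10*a + 16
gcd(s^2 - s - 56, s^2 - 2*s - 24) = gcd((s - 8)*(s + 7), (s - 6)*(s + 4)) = 1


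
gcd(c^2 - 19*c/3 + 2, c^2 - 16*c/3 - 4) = c - 6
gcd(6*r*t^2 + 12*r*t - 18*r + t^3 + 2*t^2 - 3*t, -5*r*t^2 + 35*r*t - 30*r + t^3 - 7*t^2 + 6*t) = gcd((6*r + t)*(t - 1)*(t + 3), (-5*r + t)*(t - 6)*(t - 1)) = t - 1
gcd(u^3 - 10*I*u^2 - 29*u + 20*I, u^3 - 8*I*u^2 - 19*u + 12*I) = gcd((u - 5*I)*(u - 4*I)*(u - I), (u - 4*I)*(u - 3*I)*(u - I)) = u^2 - 5*I*u - 4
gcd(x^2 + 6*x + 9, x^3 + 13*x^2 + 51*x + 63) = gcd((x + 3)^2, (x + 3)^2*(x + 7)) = x^2 + 6*x + 9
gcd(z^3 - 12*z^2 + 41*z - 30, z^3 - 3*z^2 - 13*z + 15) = z^2 - 6*z + 5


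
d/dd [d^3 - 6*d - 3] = 3*d^2 - 6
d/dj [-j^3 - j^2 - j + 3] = -3*j^2 - 2*j - 1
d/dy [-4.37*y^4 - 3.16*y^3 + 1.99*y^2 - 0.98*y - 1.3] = -17.48*y^3 - 9.48*y^2 + 3.98*y - 0.98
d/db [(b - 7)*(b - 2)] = 2*b - 9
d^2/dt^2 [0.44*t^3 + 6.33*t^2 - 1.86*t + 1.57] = 2.64*t + 12.66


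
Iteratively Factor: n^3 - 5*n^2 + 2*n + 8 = (n - 2)*(n^2 - 3*n - 4) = (n - 4)*(n - 2)*(n + 1)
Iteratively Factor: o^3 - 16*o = (o - 4)*(o^2 + 4*o) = (o - 4)*(o + 4)*(o)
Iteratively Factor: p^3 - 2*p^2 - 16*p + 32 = (p + 4)*(p^2 - 6*p + 8) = (p - 2)*(p + 4)*(p - 4)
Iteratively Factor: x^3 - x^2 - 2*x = (x - 2)*(x^2 + x) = x*(x - 2)*(x + 1)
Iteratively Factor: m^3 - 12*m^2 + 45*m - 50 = (m - 5)*(m^2 - 7*m + 10) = (m - 5)^2*(m - 2)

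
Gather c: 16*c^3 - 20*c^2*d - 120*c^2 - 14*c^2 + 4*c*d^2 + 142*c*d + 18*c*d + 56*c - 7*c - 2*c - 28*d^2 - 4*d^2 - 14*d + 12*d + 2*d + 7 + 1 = 16*c^3 + c^2*(-20*d - 134) + c*(4*d^2 + 160*d + 47) - 32*d^2 + 8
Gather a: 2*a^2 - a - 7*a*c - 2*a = 2*a^2 + a*(-7*c - 3)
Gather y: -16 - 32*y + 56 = 40 - 32*y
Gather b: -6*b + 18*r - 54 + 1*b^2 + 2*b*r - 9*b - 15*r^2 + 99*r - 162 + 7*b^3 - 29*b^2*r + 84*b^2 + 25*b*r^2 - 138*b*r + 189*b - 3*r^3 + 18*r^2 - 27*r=7*b^3 + b^2*(85 - 29*r) + b*(25*r^2 - 136*r + 174) - 3*r^3 + 3*r^2 + 90*r - 216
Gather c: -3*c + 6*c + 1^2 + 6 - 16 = 3*c - 9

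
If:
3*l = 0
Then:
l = 0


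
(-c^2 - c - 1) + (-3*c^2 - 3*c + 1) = -4*c^2 - 4*c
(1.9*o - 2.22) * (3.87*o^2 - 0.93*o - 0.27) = 7.353*o^3 - 10.3584*o^2 + 1.5516*o + 0.5994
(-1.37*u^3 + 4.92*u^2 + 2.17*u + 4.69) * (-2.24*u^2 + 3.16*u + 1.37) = 3.0688*u^5 - 15.35*u^4 + 8.8095*u^3 + 3.092*u^2 + 17.7933*u + 6.4253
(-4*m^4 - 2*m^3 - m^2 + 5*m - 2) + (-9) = -4*m^4 - 2*m^3 - m^2 + 5*m - 11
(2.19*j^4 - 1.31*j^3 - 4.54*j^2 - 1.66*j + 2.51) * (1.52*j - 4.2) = 3.3288*j^5 - 11.1892*j^4 - 1.3988*j^3 + 16.5448*j^2 + 10.7872*j - 10.542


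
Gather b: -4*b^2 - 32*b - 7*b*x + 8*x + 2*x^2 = -4*b^2 + b*(-7*x - 32) + 2*x^2 + 8*x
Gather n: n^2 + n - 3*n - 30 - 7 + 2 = n^2 - 2*n - 35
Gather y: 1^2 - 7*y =1 - 7*y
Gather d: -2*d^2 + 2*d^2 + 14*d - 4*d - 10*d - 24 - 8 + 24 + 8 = 0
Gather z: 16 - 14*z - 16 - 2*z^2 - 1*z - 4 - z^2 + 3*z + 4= -3*z^2 - 12*z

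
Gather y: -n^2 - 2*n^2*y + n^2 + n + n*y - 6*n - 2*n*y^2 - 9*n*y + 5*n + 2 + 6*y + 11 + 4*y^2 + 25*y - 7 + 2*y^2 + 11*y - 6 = y^2*(6 - 2*n) + y*(-2*n^2 - 8*n + 42)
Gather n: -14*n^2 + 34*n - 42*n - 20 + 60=-14*n^2 - 8*n + 40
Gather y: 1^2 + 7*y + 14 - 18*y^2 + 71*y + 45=-18*y^2 + 78*y + 60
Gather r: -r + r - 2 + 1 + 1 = 0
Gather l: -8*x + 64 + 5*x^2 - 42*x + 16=5*x^2 - 50*x + 80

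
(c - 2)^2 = c^2 - 4*c + 4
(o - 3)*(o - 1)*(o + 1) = o^3 - 3*o^2 - o + 3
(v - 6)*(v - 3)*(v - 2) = v^3 - 11*v^2 + 36*v - 36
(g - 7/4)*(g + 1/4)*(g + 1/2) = g^3 - g^2 - 19*g/16 - 7/32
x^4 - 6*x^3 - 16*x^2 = x^2*(x - 8)*(x + 2)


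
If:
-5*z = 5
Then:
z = -1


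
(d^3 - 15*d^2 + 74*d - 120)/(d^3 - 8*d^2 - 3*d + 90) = (d - 4)/(d + 3)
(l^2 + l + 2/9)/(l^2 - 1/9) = (3*l + 2)/(3*l - 1)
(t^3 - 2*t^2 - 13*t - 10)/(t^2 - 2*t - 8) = (t^2 - 4*t - 5)/(t - 4)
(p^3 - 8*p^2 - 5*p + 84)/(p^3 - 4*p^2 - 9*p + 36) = (p - 7)/(p - 3)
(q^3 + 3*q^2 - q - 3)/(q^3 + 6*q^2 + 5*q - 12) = (q + 1)/(q + 4)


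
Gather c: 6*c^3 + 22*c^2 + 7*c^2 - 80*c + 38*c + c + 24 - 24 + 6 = 6*c^3 + 29*c^2 - 41*c + 6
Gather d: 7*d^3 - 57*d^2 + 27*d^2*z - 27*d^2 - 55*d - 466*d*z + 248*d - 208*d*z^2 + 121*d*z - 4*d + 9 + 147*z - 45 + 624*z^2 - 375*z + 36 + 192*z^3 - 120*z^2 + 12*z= 7*d^3 + d^2*(27*z - 84) + d*(-208*z^2 - 345*z + 189) + 192*z^3 + 504*z^2 - 216*z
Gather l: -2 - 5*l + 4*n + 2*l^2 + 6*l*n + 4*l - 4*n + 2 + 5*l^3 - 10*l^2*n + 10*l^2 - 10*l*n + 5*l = 5*l^3 + l^2*(12 - 10*n) + l*(4 - 4*n)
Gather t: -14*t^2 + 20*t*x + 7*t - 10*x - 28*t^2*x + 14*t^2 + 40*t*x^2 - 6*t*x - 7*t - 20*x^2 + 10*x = -28*t^2*x + t*(40*x^2 + 14*x) - 20*x^2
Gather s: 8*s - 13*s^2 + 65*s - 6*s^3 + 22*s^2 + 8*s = -6*s^3 + 9*s^2 + 81*s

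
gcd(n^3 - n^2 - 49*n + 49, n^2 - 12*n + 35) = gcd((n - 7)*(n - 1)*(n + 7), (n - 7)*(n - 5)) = n - 7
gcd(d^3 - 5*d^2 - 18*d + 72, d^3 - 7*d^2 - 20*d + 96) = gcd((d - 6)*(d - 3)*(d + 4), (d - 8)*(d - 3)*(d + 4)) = d^2 + d - 12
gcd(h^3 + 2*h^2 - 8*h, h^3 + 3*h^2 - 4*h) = h^2 + 4*h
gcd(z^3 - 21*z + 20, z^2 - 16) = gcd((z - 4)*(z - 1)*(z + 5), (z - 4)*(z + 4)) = z - 4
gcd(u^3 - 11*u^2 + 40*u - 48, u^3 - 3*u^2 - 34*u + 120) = u - 4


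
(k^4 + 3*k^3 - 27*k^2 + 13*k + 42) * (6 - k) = -k^5 + 3*k^4 + 45*k^3 - 175*k^2 + 36*k + 252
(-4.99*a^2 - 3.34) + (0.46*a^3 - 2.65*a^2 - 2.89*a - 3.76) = 0.46*a^3 - 7.64*a^2 - 2.89*a - 7.1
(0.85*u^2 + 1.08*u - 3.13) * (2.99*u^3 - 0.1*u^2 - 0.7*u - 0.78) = 2.5415*u^5 + 3.1442*u^4 - 10.0617*u^3 - 1.106*u^2 + 1.3486*u + 2.4414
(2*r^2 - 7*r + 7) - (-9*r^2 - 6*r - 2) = 11*r^2 - r + 9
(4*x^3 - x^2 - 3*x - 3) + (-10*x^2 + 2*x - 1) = 4*x^3 - 11*x^2 - x - 4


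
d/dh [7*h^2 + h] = 14*h + 1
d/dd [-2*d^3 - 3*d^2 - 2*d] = -6*d^2 - 6*d - 2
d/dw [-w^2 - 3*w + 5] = -2*w - 3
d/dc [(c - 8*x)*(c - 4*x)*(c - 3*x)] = 3*c^2 - 30*c*x + 68*x^2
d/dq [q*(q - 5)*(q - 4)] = 3*q^2 - 18*q + 20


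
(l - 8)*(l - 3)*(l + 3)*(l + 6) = l^4 - 2*l^3 - 57*l^2 + 18*l + 432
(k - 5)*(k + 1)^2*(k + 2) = k^4 - k^3 - 15*k^2 - 23*k - 10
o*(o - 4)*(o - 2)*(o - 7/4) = o^4 - 31*o^3/4 + 37*o^2/2 - 14*o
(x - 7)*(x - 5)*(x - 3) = x^3 - 15*x^2 + 71*x - 105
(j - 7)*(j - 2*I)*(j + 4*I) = j^3 - 7*j^2 + 2*I*j^2 + 8*j - 14*I*j - 56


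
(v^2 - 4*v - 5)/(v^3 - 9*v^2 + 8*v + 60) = (v + 1)/(v^2 - 4*v - 12)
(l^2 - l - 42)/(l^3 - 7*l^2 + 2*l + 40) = (l^2 - l - 42)/(l^3 - 7*l^2 + 2*l + 40)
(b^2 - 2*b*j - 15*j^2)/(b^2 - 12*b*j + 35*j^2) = (b + 3*j)/(b - 7*j)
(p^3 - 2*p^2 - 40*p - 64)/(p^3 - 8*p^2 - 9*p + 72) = (p^2 + 6*p + 8)/(p^2 - 9)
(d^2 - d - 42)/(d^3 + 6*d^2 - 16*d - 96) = (d - 7)/(d^2 - 16)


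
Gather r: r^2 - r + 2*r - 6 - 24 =r^2 + r - 30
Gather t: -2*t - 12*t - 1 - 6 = -14*t - 7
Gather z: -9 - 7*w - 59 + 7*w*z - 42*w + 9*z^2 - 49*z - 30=-49*w + 9*z^2 + z*(7*w - 49) - 98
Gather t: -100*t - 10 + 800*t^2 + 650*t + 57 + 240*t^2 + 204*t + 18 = 1040*t^2 + 754*t + 65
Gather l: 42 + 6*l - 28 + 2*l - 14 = 8*l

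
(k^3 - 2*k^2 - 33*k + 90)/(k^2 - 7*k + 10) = (k^2 + 3*k - 18)/(k - 2)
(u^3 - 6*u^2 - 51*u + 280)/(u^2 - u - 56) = u - 5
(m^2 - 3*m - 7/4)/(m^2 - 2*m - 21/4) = (2*m + 1)/(2*m + 3)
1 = 1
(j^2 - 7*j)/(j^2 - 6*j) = (j - 7)/(j - 6)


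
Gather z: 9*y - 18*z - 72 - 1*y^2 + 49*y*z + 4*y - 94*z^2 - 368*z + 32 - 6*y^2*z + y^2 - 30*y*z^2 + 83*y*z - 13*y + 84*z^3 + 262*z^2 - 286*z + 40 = 84*z^3 + z^2*(168 - 30*y) + z*(-6*y^2 + 132*y - 672)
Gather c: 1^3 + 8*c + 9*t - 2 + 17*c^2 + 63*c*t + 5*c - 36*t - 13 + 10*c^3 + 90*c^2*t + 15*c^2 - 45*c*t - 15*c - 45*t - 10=10*c^3 + c^2*(90*t + 32) + c*(18*t - 2) - 72*t - 24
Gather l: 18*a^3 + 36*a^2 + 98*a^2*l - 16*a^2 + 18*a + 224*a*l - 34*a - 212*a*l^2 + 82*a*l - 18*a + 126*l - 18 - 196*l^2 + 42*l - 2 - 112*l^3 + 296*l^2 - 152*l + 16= 18*a^3 + 20*a^2 - 34*a - 112*l^3 + l^2*(100 - 212*a) + l*(98*a^2 + 306*a + 16) - 4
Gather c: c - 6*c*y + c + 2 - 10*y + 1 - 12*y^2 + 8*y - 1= c*(2 - 6*y) - 12*y^2 - 2*y + 2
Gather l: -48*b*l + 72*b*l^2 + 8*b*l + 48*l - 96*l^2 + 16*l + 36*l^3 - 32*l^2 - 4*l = 36*l^3 + l^2*(72*b - 128) + l*(60 - 40*b)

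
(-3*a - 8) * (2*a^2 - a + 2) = -6*a^3 - 13*a^2 + 2*a - 16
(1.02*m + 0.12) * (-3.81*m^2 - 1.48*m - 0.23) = -3.8862*m^3 - 1.9668*m^2 - 0.4122*m - 0.0276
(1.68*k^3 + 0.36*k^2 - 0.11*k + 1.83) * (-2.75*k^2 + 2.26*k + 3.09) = -4.62*k^5 + 2.8068*k^4 + 6.3073*k^3 - 4.1687*k^2 + 3.7959*k + 5.6547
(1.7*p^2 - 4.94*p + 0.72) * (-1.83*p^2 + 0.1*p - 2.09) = -3.111*p^4 + 9.2102*p^3 - 5.3646*p^2 + 10.3966*p - 1.5048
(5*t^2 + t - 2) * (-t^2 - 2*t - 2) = -5*t^4 - 11*t^3 - 10*t^2 + 2*t + 4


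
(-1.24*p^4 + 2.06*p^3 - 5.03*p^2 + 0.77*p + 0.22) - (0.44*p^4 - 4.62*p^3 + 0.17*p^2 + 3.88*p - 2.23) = -1.68*p^4 + 6.68*p^3 - 5.2*p^2 - 3.11*p + 2.45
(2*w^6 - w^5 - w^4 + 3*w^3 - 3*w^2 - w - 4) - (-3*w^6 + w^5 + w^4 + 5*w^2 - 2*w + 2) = 5*w^6 - 2*w^5 - 2*w^4 + 3*w^3 - 8*w^2 + w - 6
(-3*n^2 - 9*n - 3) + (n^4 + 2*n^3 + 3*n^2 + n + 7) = n^4 + 2*n^3 - 8*n + 4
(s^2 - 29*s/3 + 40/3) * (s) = s^3 - 29*s^2/3 + 40*s/3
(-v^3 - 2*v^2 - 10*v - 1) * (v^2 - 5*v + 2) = -v^5 + 3*v^4 - 2*v^3 + 45*v^2 - 15*v - 2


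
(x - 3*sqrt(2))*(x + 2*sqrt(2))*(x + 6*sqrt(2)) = x^3 + 5*sqrt(2)*x^2 - 24*x - 72*sqrt(2)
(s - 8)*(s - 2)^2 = s^3 - 12*s^2 + 36*s - 32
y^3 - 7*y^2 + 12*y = y*(y - 4)*(y - 3)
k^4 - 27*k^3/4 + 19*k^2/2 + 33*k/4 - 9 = (k - 4)*(k - 3)*(k - 3/4)*(k + 1)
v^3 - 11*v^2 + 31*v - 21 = (v - 7)*(v - 3)*(v - 1)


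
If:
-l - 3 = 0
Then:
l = -3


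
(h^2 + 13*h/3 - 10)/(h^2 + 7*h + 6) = (h - 5/3)/(h + 1)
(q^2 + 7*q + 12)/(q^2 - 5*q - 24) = (q + 4)/(q - 8)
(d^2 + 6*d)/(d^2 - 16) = d*(d + 6)/(d^2 - 16)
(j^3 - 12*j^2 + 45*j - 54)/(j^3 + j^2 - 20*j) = (j^3 - 12*j^2 + 45*j - 54)/(j*(j^2 + j - 20))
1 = 1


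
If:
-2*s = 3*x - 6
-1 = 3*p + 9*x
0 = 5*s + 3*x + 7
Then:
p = -15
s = -13/3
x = 44/9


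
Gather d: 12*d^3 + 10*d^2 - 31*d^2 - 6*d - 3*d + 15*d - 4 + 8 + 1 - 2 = 12*d^3 - 21*d^2 + 6*d + 3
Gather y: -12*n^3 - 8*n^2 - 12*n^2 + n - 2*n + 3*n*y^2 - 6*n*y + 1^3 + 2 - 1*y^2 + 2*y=-12*n^3 - 20*n^2 - n + y^2*(3*n - 1) + y*(2 - 6*n) + 3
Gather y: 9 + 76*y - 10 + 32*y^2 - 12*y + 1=32*y^2 + 64*y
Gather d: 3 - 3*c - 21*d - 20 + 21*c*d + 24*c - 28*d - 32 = 21*c + d*(21*c - 49) - 49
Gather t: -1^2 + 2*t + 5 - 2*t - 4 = 0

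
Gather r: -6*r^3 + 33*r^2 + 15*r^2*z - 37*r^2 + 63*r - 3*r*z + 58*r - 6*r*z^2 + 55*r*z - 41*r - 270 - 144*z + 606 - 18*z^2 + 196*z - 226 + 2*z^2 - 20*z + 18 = -6*r^3 + r^2*(15*z - 4) + r*(-6*z^2 + 52*z + 80) - 16*z^2 + 32*z + 128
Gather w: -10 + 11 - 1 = 0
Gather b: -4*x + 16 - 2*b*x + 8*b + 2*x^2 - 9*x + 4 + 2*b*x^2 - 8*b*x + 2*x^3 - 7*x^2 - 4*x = b*(2*x^2 - 10*x + 8) + 2*x^3 - 5*x^2 - 17*x + 20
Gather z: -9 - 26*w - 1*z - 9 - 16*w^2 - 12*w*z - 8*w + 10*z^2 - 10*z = -16*w^2 - 34*w + 10*z^2 + z*(-12*w - 11) - 18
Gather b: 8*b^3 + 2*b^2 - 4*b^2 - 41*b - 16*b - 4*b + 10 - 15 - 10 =8*b^3 - 2*b^2 - 61*b - 15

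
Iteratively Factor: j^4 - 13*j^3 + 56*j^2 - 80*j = (j - 5)*(j^3 - 8*j^2 + 16*j) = (j - 5)*(j - 4)*(j^2 - 4*j) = j*(j - 5)*(j - 4)*(j - 4)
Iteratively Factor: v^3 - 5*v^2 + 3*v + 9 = (v - 3)*(v^2 - 2*v - 3) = (v - 3)*(v + 1)*(v - 3)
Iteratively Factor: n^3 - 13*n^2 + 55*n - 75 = (n - 5)*(n^2 - 8*n + 15) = (n - 5)^2*(n - 3)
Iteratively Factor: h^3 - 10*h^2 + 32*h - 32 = (h - 4)*(h^2 - 6*h + 8) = (h - 4)*(h - 2)*(h - 4)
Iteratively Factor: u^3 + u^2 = (u + 1)*(u^2) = u*(u + 1)*(u)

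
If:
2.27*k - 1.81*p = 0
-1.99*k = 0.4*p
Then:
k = 0.00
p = 0.00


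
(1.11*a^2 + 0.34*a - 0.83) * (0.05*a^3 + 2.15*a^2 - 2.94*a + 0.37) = 0.0555*a^5 + 2.4035*a^4 - 2.5739*a^3 - 2.3734*a^2 + 2.566*a - 0.3071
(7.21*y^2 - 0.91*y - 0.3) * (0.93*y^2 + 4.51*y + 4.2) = 6.7053*y^4 + 31.6708*y^3 + 25.8989*y^2 - 5.175*y - 1.26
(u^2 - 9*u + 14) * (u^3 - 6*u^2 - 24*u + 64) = u^5 - 15*u^4 + 44*u^3 + 196*u^2 - 912*u + 896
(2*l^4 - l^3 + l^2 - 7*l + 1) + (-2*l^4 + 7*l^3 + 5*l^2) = 6*l^3 + 6*l^2 - 7*l + 1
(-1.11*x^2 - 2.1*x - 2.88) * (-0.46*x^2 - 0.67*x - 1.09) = 0.5106*x^4 + 1.7097*x^3 + 3.9417*x^2 + 4.2186*x + 3.1392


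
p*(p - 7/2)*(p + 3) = p^3 - p^2/2 - 21*p/2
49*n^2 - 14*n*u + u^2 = (-7*n + u)^2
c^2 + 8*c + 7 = (c + 1)*(c + 7)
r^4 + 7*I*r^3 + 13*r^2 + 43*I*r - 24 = (r - 3*I)*(r + I)^2*(r + 8*I)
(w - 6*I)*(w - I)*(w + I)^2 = w^4 - 5*I*w^3 + 7*w^2 - 5*I*w + 6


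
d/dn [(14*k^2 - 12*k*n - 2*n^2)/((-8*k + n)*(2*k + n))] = 12*k*(23*k^2 + 3*k*n + 2*n^2)/(256*k^4 + 192*k^3*n + 4*k^2*n^2 - 12*k*n^3 + n^4)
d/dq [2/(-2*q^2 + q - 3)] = 2*(4*q - 1)/(2*q^2 - q + 3)^2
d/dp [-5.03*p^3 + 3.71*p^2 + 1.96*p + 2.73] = -15.09*p^2 + 7.42*p + 1.96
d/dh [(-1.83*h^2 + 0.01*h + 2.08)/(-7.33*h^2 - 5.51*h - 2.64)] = (10.1566*h^2 + 40.1552*h + 11.4344)/(53.7289*h^4 + 80.7766*h^3 + 69.0625*h^2 + 29.0928*h + 6.9696)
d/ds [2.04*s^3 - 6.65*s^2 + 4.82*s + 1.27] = 6.12*s^2 - 13.3*s + 4.82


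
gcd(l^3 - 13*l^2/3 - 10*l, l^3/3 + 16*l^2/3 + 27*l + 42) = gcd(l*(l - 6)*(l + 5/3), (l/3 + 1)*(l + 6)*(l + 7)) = 1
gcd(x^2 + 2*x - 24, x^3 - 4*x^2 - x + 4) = x - 4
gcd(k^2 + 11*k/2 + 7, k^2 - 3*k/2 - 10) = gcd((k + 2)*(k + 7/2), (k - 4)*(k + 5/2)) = 1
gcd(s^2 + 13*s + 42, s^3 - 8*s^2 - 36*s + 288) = s + 6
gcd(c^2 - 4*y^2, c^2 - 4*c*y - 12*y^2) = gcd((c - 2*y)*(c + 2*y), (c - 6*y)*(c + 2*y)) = c + 2*y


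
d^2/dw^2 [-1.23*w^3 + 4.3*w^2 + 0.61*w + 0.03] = 8.6 - 7.38*w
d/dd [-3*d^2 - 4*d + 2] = -6*d - 4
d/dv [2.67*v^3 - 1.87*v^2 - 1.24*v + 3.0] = 8.01*v^2 - 3.74*v - 1.24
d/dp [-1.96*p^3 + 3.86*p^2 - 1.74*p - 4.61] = -5.88*p^2 + 7.72*p - 1.74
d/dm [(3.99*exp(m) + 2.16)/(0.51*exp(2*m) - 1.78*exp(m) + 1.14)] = (-2.0349*exp(2*m) - 2.2032*exp(m) + 8.3934)*exp(m)/(0.2601*exp(4*m) - 1.8156*exp(3*m) + 4.3312*exp(2*m) - 4.0584*exp(m) + 1.2996)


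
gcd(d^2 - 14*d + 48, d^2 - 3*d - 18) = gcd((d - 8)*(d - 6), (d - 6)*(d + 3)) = d - 6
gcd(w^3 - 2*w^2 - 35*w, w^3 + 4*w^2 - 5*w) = w^2 + 5*w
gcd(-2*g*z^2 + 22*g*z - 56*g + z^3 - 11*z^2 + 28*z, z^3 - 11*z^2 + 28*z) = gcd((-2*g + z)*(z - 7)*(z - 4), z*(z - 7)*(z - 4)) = z^2 - 11*z + 28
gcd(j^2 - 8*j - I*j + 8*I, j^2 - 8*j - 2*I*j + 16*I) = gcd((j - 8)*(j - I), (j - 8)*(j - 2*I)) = j - 8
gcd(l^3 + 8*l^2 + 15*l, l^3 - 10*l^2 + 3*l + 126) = l + 3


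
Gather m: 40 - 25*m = 40 - 25*m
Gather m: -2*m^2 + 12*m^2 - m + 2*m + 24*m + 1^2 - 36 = 10*m^2 + 25*m - 35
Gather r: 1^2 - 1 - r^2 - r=-r^2 - r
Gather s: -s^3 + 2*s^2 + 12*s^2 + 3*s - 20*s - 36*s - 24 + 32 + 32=-s^3 + 14*s^2 - 53*s + 40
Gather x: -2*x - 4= -2*x - 4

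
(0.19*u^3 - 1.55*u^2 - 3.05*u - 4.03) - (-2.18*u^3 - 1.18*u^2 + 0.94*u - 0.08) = 2.37*u^3 - 0.37*u^2 - 3.99*u - 3.95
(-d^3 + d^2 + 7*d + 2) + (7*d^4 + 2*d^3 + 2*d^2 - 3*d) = 7*d^4 + d^3 + 3*d^2 + 4*d + 2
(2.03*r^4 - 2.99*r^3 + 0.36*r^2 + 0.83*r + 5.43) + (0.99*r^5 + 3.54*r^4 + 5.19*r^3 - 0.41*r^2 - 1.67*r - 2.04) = 0.99*r^5 + 5.57*r^4 + 2.2*r^3 - 0.05*r^2 - 0.84*r + 3.39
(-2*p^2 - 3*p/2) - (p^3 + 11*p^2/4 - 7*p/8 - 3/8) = -p^3 - 19*p^2/4 - 5*p/8 + 3/8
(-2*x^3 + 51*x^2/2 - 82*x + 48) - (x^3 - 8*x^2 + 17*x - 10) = -3*x^3 + 67*x^2/2 - 99*x + 58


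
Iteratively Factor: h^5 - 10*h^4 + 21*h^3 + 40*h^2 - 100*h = (h - 5)*(h^4 - 5*h^3 - 4*h^2 + 20*h) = h*(h - 5)*(h^3 - 5*h^2 - 4*h + 20) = h*(h - 5)*(h - 2)*(h^2 - 3*h - 10) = h*(h - 5)*(h - 2)*(h + 2)*(h - 5)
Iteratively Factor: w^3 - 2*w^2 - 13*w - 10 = (w - 5)*(w^2 + 3*w + 2) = (w - 5)*(w + 1)*(w + 2)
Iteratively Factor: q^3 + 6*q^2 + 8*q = (q)*(q^2 + 6*q + 8) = q*(q + 2)*(q + 4)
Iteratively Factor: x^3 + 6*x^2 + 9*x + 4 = (x + 4)*(x^2 + 2*x + 1) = (x + 1)*(x + 4)*(x + 1)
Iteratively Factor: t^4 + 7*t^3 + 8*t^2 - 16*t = (t + 4)*(t^3 + 3*t^2 - 4*t) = (t - 1)*(t + 4)*(t^2 + 4*t) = (t - 1)*(t + 4)^2*(t)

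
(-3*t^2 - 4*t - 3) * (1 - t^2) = 3*t^4 + 4*t^3 - 4*t - 3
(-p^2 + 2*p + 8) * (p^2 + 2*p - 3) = -p^4 + 15*p^2 + 10*p - 24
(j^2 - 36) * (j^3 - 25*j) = j^5 - 61*j^3 + 900*j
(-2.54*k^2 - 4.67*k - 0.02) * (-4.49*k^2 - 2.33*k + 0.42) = 11.4046*k^4 + 26.8865*k^3 + 9.9041*k^2 - 1.9148*k - 0.0084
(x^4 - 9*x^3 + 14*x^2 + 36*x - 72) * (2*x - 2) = 2*x^5 - 20*x^4 + 46*x^3 + 44*x^2 - 216*x + 144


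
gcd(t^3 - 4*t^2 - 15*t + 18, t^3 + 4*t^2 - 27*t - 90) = t + 3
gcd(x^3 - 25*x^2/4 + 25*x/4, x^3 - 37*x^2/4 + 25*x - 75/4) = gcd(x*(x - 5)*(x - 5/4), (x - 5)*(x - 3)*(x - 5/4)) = x^2 - 25*x/4 + 25/4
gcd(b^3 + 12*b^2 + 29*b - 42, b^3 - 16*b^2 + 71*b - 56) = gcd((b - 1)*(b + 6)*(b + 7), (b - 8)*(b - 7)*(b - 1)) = b - 1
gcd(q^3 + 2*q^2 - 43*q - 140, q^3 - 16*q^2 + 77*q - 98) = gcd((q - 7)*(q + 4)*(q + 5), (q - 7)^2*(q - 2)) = q - 7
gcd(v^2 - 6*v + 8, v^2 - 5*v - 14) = 1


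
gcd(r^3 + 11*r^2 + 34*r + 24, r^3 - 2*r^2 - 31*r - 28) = r^2 + 5*r + 4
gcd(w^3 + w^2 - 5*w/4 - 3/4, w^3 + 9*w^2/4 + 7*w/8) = w + 1/2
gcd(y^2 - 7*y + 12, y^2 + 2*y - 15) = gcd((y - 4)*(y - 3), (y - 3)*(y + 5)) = y - 3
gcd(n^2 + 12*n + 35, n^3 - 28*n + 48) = 1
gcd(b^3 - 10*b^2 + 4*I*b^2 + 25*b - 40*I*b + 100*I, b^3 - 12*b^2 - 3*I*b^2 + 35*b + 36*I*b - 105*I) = b - 5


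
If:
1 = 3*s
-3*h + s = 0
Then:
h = 1/9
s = 1/3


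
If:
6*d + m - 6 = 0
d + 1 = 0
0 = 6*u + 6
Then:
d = -1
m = 12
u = -1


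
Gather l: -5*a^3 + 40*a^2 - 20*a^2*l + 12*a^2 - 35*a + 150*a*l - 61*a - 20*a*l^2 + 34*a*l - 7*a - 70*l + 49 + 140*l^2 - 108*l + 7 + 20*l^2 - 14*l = -5*a^3 + 52*a^2 - 103*a + l^2*(160 - 20*a) + l*(-20*a^2 + 184*a - 192) + 56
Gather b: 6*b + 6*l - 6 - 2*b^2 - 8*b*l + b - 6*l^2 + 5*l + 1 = -2*b^2 + b*(7 - 8*l) - 6*l^2 + 11*l - 5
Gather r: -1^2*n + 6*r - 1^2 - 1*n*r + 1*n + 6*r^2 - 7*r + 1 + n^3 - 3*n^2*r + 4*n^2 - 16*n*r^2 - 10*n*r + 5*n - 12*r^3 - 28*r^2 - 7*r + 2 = n^3 + 4*n^2 + 5*n - 12*r^3 + r^2*(-16*n - 22) + r*(-3*n^2 - 11*n - 8) + 2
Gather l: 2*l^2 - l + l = 2*l^2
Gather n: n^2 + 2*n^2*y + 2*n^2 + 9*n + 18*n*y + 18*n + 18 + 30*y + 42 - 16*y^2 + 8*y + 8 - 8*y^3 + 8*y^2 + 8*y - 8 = n^2*(2*y + 3) + n*(18*y + 27) - 8*y^3 - 8*y^2 + 46*y + 60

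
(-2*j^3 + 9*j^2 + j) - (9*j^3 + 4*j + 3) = -11*j^3 + 9*j^2 - 3*j - 3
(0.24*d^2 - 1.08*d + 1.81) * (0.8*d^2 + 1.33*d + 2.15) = 0.192*d^4 - 0.5448*d^3 + 0.5276*d^2 + 0.0853000000000002*d + 3.8915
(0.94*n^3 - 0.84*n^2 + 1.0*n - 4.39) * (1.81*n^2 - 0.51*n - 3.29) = 1.7014*n^5 - 1.9998*n^4 - 0.8542*n^3 - 5.6923*n^2 - 1.0511*n + 14.4431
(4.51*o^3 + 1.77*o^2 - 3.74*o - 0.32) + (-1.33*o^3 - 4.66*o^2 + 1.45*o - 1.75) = 3.18*o^3 - 2.89*o^2 - 2.29*o - 2.07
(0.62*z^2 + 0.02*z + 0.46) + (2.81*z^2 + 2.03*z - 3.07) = 3.43*z^2 + 2.05*z - 2.61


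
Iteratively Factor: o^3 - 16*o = (o - 4)*(o^2 + 4*o) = (o - 4)*(o + 4)*(o)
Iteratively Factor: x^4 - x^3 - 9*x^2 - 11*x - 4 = (x + 1)*(x^3 - 2*x^2 - 7*x - 4) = (x - 4)*(x + 1)*(x^2 + 2*x + 1) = (x - 4)*(x + 1)^2*(x + 1)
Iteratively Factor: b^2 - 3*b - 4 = (b - 4)*(b + 1)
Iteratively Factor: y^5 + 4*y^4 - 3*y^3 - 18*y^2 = (y)*(y^4 + 4*y^3 - 3*y^2 - 18*y) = y^2*(y^3 + 4*y^2 - 3*y - 18) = y^2*(y - 2)*(y^2 + 6*y + 9) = y^2*(y - 2)*(y + 3)*(y + 3)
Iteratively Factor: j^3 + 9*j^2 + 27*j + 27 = (j + 3)*(j^2 + 6*j + 9) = (j + 3)^2*(j + 3)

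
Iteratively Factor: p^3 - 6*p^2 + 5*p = (p - 5)*(p^2 - p) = p*(p - 5)*(p - 1)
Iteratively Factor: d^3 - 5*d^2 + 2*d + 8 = (d - 4)*(d^2 - d - 2) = (d - 4)*(d + 1)*(d - 2)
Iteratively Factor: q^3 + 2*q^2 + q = (q + 1)*(q^2 + q) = (q + 1)^2*(q)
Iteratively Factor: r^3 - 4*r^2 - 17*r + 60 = (r - 3)*(r^2 - r - 20) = (r - 5)*(r - 3)*(r + 4)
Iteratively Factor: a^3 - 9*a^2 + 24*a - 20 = (a - 2)*(a^2 - 7*a + 10) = (a - 5)*(a - 2)*(a - 2)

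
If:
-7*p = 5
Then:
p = -5/7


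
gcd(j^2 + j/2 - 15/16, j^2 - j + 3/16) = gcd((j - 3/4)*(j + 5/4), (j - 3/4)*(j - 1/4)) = j - 3/4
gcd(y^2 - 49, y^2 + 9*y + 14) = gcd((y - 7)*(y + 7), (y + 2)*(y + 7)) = y + 7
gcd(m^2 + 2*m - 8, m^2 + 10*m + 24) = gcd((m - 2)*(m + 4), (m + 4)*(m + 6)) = m + 4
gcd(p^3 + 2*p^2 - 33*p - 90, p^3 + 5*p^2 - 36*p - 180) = p^2 - p - 30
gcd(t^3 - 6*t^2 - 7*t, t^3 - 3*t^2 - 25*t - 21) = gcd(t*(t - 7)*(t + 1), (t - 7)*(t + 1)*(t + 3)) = t^2 - 6*t - 7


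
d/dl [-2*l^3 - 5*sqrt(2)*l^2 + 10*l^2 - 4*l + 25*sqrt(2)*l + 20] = -6*l^2 - 10*sqrt(2)*l + 20*l - 4 + 25*sqrt(2)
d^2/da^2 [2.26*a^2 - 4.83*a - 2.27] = 4.52000000000000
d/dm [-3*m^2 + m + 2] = 1 - 6*m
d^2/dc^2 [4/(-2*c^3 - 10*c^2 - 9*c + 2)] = 8*(2*(3*c + 5)*(2*c^3 + 10*c^2 + 9*c - 2) - (6*c^2 + 20*c + 9)^2)/(2*c^3 + 10*c^2 + 9*c - 2)^3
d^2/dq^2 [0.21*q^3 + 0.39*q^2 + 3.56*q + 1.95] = 1.26*q + 0.78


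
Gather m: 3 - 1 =2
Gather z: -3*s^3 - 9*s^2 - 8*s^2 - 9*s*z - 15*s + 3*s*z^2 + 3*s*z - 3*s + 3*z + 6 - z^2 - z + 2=-3*s^3 - 17*s^2 - 18*s + z^2*(3*s - 1) + z*(2 - 6*s) + 8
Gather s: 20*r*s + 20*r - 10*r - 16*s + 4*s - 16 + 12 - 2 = 10*r + s*(20*r - 12) - 6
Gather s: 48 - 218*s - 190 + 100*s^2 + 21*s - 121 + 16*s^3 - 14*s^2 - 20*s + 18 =16*s^3 + 86*s^2 - 217*s - 245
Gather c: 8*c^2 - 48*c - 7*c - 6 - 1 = 8*c^2 - 55*c - 7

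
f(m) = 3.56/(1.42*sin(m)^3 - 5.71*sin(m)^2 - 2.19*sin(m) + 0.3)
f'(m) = 3.56*(-4.26*sin(m)^2*cos(m) + 11.42*sin(m)*cos(m) + 2.19*cos(m))/(1.42*sin(m)^3 - 5.71*sin(m)^2 - 2.19*sin(m) + 0.3)^2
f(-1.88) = -0.89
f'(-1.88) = 0.84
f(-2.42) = -3.08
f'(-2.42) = 14.47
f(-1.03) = -1.22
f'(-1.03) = -2.32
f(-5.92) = -3.14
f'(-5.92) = 14.75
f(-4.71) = -0.58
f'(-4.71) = -0.00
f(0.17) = -15.68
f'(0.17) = 272.21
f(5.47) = -2.14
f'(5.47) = -7.35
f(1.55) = -0.58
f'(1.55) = 0.02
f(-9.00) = 26.70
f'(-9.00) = 590.98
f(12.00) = -9.17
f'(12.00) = -102.92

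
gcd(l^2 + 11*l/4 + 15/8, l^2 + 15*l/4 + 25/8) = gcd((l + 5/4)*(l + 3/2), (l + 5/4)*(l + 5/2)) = l + 5/4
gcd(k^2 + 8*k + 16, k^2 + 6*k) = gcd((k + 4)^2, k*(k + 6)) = 1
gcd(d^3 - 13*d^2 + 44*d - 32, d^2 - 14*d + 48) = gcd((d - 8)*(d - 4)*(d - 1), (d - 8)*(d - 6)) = d - 8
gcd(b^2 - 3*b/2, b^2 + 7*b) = b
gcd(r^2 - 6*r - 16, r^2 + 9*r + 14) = r + 2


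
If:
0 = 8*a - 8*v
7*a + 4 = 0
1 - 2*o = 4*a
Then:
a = -4/7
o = 23/14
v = -4/7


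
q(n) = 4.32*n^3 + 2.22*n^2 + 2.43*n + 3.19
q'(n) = 12.96*n^2 + 4.44*n + 2.43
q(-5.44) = -639.80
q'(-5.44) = 361.81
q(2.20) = 65.28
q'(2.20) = 74.92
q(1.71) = 35.44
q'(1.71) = 47.92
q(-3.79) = -209.31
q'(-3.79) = 171.76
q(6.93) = 1564.40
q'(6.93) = 655.60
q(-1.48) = -9.55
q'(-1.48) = 24.25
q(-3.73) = -199.17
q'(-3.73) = 166.18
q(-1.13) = -2.95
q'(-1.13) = 13.96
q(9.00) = 3354.16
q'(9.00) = 1092.15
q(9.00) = 3354.16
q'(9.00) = 1092.15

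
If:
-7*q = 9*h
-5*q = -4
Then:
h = -28/45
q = 4/5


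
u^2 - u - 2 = (u - 2)*(u + 1)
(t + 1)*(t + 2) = t^2 + 3*t + 2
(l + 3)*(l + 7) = l^2 + 10*l + 21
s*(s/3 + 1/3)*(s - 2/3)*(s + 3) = s^4/3 + 10*s^3/9 + s^2/9 - 2*s/3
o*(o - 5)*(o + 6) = o^3 + o^2 - 30*o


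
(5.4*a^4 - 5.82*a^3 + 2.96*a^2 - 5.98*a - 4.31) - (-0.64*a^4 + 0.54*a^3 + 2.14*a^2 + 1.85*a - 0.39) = 6.04*a^4 - 6.36*a^3 + 0.82*a^2 - 7.83*a - 3.92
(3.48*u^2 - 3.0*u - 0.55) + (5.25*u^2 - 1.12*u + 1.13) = 8.73*u^2 - 4.12*u + 0.58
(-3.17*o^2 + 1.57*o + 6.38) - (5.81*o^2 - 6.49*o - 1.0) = -8.98*o^2 + 8.06*o + 7.38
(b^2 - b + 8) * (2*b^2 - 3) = 2*b^4 - 2*b^3 + 13*b^2 + 3*b - 24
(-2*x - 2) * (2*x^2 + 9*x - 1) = -4*x^3 - 22*x^2 - 16*x + 2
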